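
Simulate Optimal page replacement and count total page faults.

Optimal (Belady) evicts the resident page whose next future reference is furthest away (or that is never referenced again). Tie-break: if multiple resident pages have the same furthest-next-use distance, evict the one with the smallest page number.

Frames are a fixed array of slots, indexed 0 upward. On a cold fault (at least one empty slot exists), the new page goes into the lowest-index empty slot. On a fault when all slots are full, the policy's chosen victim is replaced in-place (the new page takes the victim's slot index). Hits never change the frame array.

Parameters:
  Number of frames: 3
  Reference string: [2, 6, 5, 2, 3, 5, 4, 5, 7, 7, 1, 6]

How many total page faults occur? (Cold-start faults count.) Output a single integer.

Answer: 7

Derivation:
Step 0: ref 2 → FAULT, frames=[2,-,-]
Step 1: ref 6 → FAULT, frames=[2,6,-]
Step 2: ref 5 → FAULT, frames=[2,6,5]
Step 3: ref 2 → HIT, frames=[2,6,5]
Step 4: ref 3 → FAULT (evict 2), frames=[3,6,5]
Step 5: ref 5 → HIT, frames=[3,6,5]
Step 6: ref 4 → FAULT (evict 3), frames=[4,6,5]
Step 7: ref 5 → HIT, frames=[4,6,5]
Step 8: ref 7 → FAULT (evict 4), frames=[7,6,5]
Step 9: ref 7 → HIT, frames=[7,6,5]
Step 10: ref 1 → FAULT (evict 5), frames=[7,6,1]
Step 11: ref 6 → HIT, frames=[7,6,1]
Total faults: 7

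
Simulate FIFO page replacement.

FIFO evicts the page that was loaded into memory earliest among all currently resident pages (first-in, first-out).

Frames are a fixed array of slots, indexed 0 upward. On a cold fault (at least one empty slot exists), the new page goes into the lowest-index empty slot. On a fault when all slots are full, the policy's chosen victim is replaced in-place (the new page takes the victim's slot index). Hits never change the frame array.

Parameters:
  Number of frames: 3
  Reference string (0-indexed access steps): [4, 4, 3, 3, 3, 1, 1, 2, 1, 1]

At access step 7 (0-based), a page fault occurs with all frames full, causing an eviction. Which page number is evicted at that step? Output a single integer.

Answer: 4

Derivation:
Step 0: ref 4 -> FAULT, frames=[4,-,-]
Step 1: ref 4 -> HIT, frames=[4,-,-]
Step 2: ref 3 -> FAULT, frames=[4,3,-]
Step 3: ref 3 -> HIT, frames=[4,3,-]
Step 4: ref 3 -> HIT, frames=[4,3,-]
Step 5: ref 1 -> FAULT, frames=[4,3,1]
Step 6: ref 1 -> HIT, frames=[4,3,1]
Step 7: ref 2 -> FAULT, evict 4, frames=[2,3,1]
At step 7: evicted page 4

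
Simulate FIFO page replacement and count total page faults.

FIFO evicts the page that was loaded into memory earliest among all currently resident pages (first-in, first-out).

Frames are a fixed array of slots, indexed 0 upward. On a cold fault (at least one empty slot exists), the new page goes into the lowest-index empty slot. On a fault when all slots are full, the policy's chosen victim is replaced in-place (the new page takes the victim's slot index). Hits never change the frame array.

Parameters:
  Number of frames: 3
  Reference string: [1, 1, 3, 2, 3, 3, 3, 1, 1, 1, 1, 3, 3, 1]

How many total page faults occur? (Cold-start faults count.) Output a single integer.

Answer: 3

Derivation:
Step 0: ref 1 → FAULT, frames=[1,-,-]
Step 1: ref 1 → HIT, frames=[1,-,-]
Step 2: ref 3 → FAULT, frames=[1,3,-]
Step 3: ref 2 → FAULT, frames=[1,3,2]
Step 4: ref 3 → HIT, frames=[1,3,2]
Step 5: ref 3 → HIT, frames=[1,3,2]
Step 6: ref 3 → HIT, frames=[1,3,2]
Step 7: ref 1 → HIT, frames=[1,3,2]
Step 8: ref 1 → HIT, frames=[1,3,2]
Step 9: ref 1 → HIT, frames=[1,3,2]
Step 10: ref 1 → HIT, frames=[1,3,2]
Step 11: ref 3 → HIT, frames=[1,3,2]
Step 12: ref 3 → HIT, frames=[1,3,2]
Step 13: ref 1 → HIT, frames=[1,3,2]
Total faults: 3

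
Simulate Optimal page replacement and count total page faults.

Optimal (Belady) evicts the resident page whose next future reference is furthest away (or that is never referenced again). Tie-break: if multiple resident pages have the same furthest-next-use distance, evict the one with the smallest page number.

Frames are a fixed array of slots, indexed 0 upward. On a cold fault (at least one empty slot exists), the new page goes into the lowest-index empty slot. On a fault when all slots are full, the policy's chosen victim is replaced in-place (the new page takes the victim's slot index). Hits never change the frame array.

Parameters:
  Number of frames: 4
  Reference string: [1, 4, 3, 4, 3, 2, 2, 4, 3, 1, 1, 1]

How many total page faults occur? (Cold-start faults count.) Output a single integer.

Step 0: ref 1 → FAULT, frames=[1,-,-,-]
Step 1: ref 4 → FAULT, frames=[1,4,-,-]
Step 2: ref 3 → FAULT, frames=[1,4,3,-]
Step 3: ref 4 → HIT, frames=[1,4,3,-]
Step 4: ref 3 → HIT, frames=[1,4,3,-]
Step 5: ref 2 → FAULT, frames=[1,4,3,2]
Step 6: ref 2 → HIT, frames=[1,4,3,2]
Step 7: ref 4 → HIT, frames=[1,4,3,2]
Step 8: ref 3 → HIT, frames=[1,4,3,2]
Step 9: ref 1 → HIT, frames=[1,4,3,2]
Step 10: ref 1 → HIT, frames=[1,4,3,2]
Step 11: ref 1 → HIT, frames=[1,4,3,2]
Total faults: 4

Answer: 4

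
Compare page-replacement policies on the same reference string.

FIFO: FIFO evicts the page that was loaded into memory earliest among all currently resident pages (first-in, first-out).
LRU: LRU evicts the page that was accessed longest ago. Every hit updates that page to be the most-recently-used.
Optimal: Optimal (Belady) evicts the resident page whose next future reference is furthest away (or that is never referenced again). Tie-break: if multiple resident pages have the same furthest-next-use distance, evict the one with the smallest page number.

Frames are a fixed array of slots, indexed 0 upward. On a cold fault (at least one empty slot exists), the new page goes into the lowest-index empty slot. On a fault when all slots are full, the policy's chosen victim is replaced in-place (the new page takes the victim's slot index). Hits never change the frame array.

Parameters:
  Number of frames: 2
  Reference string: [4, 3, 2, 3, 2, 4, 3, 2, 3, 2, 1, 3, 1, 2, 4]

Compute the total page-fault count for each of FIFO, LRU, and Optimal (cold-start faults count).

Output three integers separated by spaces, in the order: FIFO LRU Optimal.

Answer: 10 10 8

Derivation:
--- FIFO ---
  step 0: ref 4 -> FAULT, frames=[4,-] (faults so far: 1)
  step 1: ref 3 -> FAULT, frames=[4,3] (faults so far: 2)
  step 2: ref 2 -> FAULT, evict 4, frames=[2,3] (faults so far: 3)
  step 3: ref 3 -> HIT, frames=[2,3] (faults so far: 3)
  step 4: ref 2 -> HIT, frames=[2,3] (faults so far: 3)
  step 5: ref 4 -> FAULT, evict 3, frames=[2,4] (faults so far: 4)
  step 6: ref 3 -> FAULT, evict 2, frames=[3,4] (faults so far: 5)
  step 7: ref 2 -> FAULT, evict 4, frames=[3,2] (faults so far: 6)
  step 8: ref 3 -> HIT, frames=[3,2] (faults so far: 6)
  step 9: ref 2 -> HIT, frames=[3,2] (faults so far: 6)
  step 10: ref 1 -> FAULT, evict 3, frames=[1,2] (faults so far: 7)
  step 11: ref 3 -> FAULT, evict 2, frames=[1,3] (faults so far: 8)
  step 12: ref 1 -> HIT, frames=[1,3] (faults so far: 8)
  step 13: ref 2 -> FAULT, evict 1, frames=[2,3] (faults so far: 9)
  step 14: ref 4 -> FAULT, evict 3, frames=[2,4] (faults so far: 10)
  FIFO total faults: 10
--- LRU ---
  step 0: ref 4 -> FAULT, frames=[4,-] (faults so far: 1)
  step 1: ref 3 -> FAULT, frames=[4,3] (faults so far: 2)
  step 2: ref 2 -> FAULT, evict 4, frames=[2,3] (faults so far: 3)
  step 3: ref 3 -> HIT, frames=[2,3] (faults so far: 3)
  step 4: ref 2 -> HIT, frames=[2,3] (faults so far: 3)
  step 5: ref 4 -> FAULT, evict 3, frames=[2,4] (faults so far: 4)
  step 6: ref 3 -> FAULT, evict 2, frames=[3,4] (faults so far: 5)
  step 7: ref 2 -> FAULT, evict 4, frames=[3,2] (faults so far: 6)
  step 8: ref 3 -> HIT, frames=[3,2] (faults so far: 6)
  step 9: ref 2 -> HIT, frames=[3,2] (faults so far: 6)
  step 10: ref 1 -> FAULT, evict 3, frames=[1,2] (faults so far: 7)
  step 11: ref 3 -> FAULT, evict 2, frames=[1,3] (faults so far: 8)
  step 12: ref 1 -> HIT, frames=[1,3] (faults so far: 8)
  step 13: ref 2 -> FAULT, evict 3, frames=[1,2] (faults so far: 9)
  step 14: ref 4 -> FAULT, evict 1, frames=[4,2] (faults so far: 10)
  LRU total faults: 10
--- Optimal ---
  step 0: ref 4 -> FAULT, frames=[4,-] (faults so far: 1)
  step 1: ref 3 -> FAULT, frames=[4,3] (faults so far: 2)
  step 2: ref 2 -> FAULT, evict 4, frames=[2,3] (faults so far: 3)
  step 3: ref 3 -> HIT, frames=[2,3] (faults so far: 3)
  step 4: ref 2 -> HIT, frames=[2,3] (faults so far: 3)
  step 5: ref 4 -> FAULT, evict 2, frames=[4,3] (faults so far: 4)
  step 6: ref 3 -> HIT, frames=[4,3] (faults so far: 4)
  step 7: ref 2 -> FAULT, evict 4, frames=[2,3] (faults so far: 5)
  step 8: ref 3 -> HIT, frames=[2,3] (faults so far: 5)
  step 9: ref 2 -> HIT, frames=[2,3] (faults so far: 5)
  step 10: ref 1 -> FAULT, evict 2, frames=[1,3] (faults so far: 6)
  step 11: ref 3 -> HIT, frames=[1,3] (faults so far: 6)
  step 12: ref 1 -> HIT, frames=[1,3] (faults so far: 6)
  step 13: ref 2 -> FAULT, evict 1, frames=[2,3] (faults so far: 7)
  step 14: ref 4 -> FAULT, evict 2, frames=[4,3] (faults so far: 8)
  Optimal total faults: 8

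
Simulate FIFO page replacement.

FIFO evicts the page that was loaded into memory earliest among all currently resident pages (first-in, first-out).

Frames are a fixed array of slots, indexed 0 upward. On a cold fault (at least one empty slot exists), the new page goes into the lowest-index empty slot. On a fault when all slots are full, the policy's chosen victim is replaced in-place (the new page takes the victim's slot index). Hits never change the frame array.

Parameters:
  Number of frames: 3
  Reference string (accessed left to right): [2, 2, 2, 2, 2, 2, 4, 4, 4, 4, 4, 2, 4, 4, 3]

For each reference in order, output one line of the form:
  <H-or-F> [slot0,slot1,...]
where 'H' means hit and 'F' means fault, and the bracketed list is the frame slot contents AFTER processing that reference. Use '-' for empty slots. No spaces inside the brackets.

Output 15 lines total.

F [2,-,-]
H [2,-,-]
H [2,-,-]
H [2,-,-]
H [2,-,-]
H [2,-,-]
F [2,4,-]
H [2,4,-]
H [2,4,-]
H [2,4,-]
H [2,4,-]
H [2,4,-]
H [2,4,-]
H [2,4,-]
F [2,4,3]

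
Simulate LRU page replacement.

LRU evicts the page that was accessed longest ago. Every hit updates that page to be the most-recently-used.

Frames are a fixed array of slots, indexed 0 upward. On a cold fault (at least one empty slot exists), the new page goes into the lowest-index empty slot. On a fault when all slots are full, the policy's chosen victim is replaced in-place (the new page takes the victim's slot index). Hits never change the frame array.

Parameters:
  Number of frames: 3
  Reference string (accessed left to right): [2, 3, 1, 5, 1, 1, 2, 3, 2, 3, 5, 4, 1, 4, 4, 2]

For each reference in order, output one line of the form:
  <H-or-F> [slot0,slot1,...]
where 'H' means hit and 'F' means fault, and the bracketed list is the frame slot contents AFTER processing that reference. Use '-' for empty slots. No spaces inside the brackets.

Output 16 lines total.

F [2,-,-]
F [2,3,-]
F [2,3,1]
F [5,3,1]
H [5,3,1]
H [5,3,1]
F [5,2,1]
F [3,2,1]
H [3,2,1]
H [3,2,1]
F [3,2,5]
F [3,4,5]
F [1,4,5]
H [1,4,5]
H [1,4,5]
F [1,4,2]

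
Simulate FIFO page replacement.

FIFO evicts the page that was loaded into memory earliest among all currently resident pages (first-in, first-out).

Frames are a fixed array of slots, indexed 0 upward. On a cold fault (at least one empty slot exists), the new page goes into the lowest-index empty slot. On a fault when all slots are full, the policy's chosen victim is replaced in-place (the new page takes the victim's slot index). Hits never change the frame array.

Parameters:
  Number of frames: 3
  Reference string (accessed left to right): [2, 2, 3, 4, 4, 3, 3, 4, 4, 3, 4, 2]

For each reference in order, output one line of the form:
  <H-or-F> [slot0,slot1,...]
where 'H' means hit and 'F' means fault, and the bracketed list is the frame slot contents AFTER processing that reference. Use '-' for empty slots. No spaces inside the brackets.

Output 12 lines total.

F [2,-,-]
H [2,-,-]
F [2,3,-]
F [2,3,4]
H [2,3,4]
H [2,3,4]
H [2,3,4]
H [2,3,4]
H [2,3,4]
H [2,3,4]
H [2,3,4]
H [2,3,4]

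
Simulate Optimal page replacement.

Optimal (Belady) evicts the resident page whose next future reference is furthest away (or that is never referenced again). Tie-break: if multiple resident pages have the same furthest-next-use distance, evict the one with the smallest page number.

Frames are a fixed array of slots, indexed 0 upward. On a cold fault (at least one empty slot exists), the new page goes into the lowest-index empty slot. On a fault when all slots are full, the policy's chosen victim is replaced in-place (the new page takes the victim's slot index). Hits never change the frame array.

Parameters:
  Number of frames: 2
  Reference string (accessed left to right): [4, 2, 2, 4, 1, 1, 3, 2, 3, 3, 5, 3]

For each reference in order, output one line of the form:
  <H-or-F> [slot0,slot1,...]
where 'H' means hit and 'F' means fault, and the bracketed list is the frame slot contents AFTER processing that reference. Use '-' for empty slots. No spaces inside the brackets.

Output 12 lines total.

F [4,-]
F [4,2]
H [4,2]
H [4,2]
F [1,2]
H [1,2]
F [3,2]
H [3,2]
H [3,2]
H [3,2]
F [3,5]
H [3,5]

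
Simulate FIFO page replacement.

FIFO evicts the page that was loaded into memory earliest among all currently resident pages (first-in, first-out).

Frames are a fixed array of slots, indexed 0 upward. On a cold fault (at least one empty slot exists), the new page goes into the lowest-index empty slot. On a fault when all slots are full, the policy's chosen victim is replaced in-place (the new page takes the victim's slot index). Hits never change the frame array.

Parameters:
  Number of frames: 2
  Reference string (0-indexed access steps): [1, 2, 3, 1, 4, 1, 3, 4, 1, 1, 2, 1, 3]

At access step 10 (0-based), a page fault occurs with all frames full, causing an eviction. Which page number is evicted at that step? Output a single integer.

Step 0: ref 1 -> FAULT, frames=[1,-]
Step 1: ref 2 -> FAULT, frames=[1,2]
Step 2: ref 3 -> FAULT, evict 1, frames=[3,2]
Step 3: ref 1 -> FAULT, evict 2, frames=[3,1]
Step 4: ref 4 -> FAULT, evict 3, frames=[4,1]
Step 5: ref 1 -> HIT, frames=[4,1]
Step 6: ref 3 -> FAULT, evict 1, frames=[4,3]
Step 7: ref 4 -> HIT, frames=[4,3]
Step 8: ref 1 -> FAULT, evict 4, frames=[1,3]
Step 9: ref 1 -> HIT, frames=[1,3]
Step 10: ref 2 -> FAULT, evict 3, frames=[1,2]
At step 10: evicted page 3

Answer: 3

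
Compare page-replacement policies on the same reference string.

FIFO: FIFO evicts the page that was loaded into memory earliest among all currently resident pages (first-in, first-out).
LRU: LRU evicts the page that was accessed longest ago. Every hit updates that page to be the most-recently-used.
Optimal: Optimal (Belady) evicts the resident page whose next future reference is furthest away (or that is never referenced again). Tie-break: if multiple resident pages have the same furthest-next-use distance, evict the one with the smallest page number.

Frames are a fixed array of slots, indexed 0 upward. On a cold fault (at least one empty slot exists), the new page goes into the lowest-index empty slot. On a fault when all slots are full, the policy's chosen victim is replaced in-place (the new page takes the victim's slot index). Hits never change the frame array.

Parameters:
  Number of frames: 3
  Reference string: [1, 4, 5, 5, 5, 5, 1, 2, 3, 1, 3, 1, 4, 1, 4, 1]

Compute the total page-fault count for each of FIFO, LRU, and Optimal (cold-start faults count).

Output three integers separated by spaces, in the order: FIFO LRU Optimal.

--- FIFO ---
  step 0: ref 1 -> FAULT, frames=[1,-,-] (faults so far: 1)
  step 1: ref 4 -> FAULT, frames=[1,4,-] (faults so far: 2)
  step 2: ref 5 -> FAULT, frames=[1,4,5] (faults so far: 3)
  step 3: ref 5 -> HIT, frames=[1,4,5] (faults so far: 3)
  step 4: ref 5 -> HIT, frames=[1,4,5] (faults so far: 3)
  step 5: ref 5 -> HIT, frames=[1,4,5] (faults so far: 3)
  step 6: ref 1 -> HIT, frames=[1,4,5] (faults so far: 3)
  step 7: ref 2 -> FAULT, evict 1, frames=[2,4,5] (faults so far: 4)
  step 8: ref 3 -> FAULT, evict 4, frames=[2,3,5] (faults so far: 5)
  step 9: ref 1 -> FAULT, evict 5, frames=[2,3,1] (faults so far: 6)
  step 10: ref 3 -> HIT, frames=[2,3,1] (faults so far: 6)
  step 11: ref 1 -> HIT, frames=[2,3,1] (faults so far: 6)
  step 12: ref 4 -> FAULT, evict 2, frames=[4,3,1] (faults so far: 7)
  step 13: ref 1 -> HIT, frames=[4,3,1] (faults so far: 7)
  step 14: ref 4 -> HIT, frames=[4,3,1] (faults so far: 7)
  step 15: ref 1 -> HIT, frames=[4,3,1] (faults so far: 7)
  FIFO total faults: 7
--- LRU ---
  step 0: ref 1 -> FAULT, frames=[1,-,-] (faults so far: 1)
  step 1: ref 4 -> FAULT, frames=[1,4,-] (faults so far: 2)
  step 2: ref 5 -> FAULT, frames=[1,4,5] (faults so far: 3)
  step 3: ref 5 -> HIT, frames=[1,4,5] (faults so far: 3)
  step 4: ref 5 -> HIT, frames=[1,4,5] (faults so far: 3)
  step 5: ref 5 -> HIT, frames=[1,4,5] (faults so far: 3)
  step 6: ref 1 -> HIT, frames=[1,4,5] (faults so far: 3)
  step 7: ref 2 -> FAULT, evict 4, frames=[1,2,5] (faults so far: 4)
  step 8: ref 3 -> FAULT, evict 5, frames=[1,2,3] (faults so far: 5)
  step 9: ref 1 -> HIT, frames=[1,2,3] (faults so far: 5)
  step 10: ref 3 -> HIT, frames=[1,2,3] (faults so far: 5)
  step 11: ref 1 -> HIT, frames=[1,2,3] (faults so far: 5)
  step 12: ref 4 -> FAULT, evict 2, frames=[1,4,3] (faults so far: 6)
  step 13: ref 1 -> HIT, frames=[1,4,3] (faults so far: 6)
  step 14: ref 4 -> HIT, frames=[1,4,3] (faults so far: 6)
  step 15: ref 1 -> HIT, frames=[1,4,3] (faults so far: 6)
  LRU total faults: 6
--- Optimal ---
  step 0: ref 1 -> FAULT, frames=[1,-,-] (faults so far: 1)
  step 1: ref 4 -> FAULT, frames=[1,4,-] (faults so far: 2)
  step 2: ref 5 -> FAULT, frames=[1,4,5] (faults so far: 3)
  step 3: ref 5 -> HIT, frames=[1,4,5] (faults so far: 3)
  step 4: ref 5 -> HIT, frames=[1,4,5] (faults so far: 3)
  step 5: ref 5 -> HIT, frames=[1,4,5] (faults so far: 3)
  step 6: ref 1 -> HIT, frames=[1,4,5] (faults so far: 3)
  step 7: ref 2 -> FAULT, evict 5, frames=[1,4,2] (faults so far: 4)
  step 8: ref 3 -> FAULT, evict 2, frames=[1,4,3] (faults so far: 5)
  step 9: ref 1 -> HIT, frames=[1,4,3] (faults so far: 5)
  step 10: ref 3 -> HIT, frames=[1,4,3] (faults so far: 5)
  step 11: ref 1 -> HIT, frames=[1,4,3] (faults so far: 5)
  step 12: ref 4 -> HIT, frames=[1,4,3] (faults so far: 5)
  step 13: ref 1 -> HIT, frames=[1,4,3] (faults so far: 5)
  step 14: ref 4 -> HIT, frames=[1,4,3] (faults so far: 5)
  step 15: ref 1 -> HIT, frames=[1,4,3] (faults so far: 5)
  Optimal total faults: 5

Answer: 7 6 5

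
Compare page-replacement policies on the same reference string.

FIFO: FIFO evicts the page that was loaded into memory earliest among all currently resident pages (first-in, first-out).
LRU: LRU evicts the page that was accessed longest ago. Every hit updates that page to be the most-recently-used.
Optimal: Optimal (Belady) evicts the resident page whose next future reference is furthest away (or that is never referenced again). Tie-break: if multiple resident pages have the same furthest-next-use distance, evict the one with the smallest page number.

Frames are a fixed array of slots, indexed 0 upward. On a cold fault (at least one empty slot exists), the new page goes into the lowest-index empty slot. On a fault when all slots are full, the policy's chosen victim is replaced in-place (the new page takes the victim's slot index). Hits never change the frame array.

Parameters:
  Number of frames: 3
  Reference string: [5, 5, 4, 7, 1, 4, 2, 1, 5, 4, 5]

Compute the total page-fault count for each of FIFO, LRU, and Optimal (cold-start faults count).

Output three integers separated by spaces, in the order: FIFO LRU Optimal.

Answer: 7 7 6

Derivation:
--- FIFO ---
  step 0: ref 5 -> FAULT, frames=[5,-,-] (faults so far: 1)
  step 1: ref 5 -> HIT, frames=[5,-,-] (faults so far: 1)
  step 2: ref 4 -> FAULT, frames=[5,4,-] (faults so far: 2)
  step 3: ref 7 -> FAULT, frames=[5,4,7] (faults so far: 3)
  step 4: ref 1 -> FAULT, evict 5, frames=[1,4,7] (faults so far: 4)
  step 5: ref 4 -> HIT, frames=[1,4,7] (faults so far: 4)
  step 6: ref 2 -> FAULT, evict 4, frames=[1,2,7] (faults so far: 5)
  step 7: ref 1 -> HIT, frames=[1,2,7] (faults so far: 5)
  step 8: ref 5 -> FAULT, evict 7, frames=[1,2,5] (faults so far: 6)
  step 9: ref 4 -> FAULT, evict 1, frames=[4,2,5] (faults so far: 7)
  step 10: ref 5 -> HIT, frames=[4,2,5] (faults so far: 7)
  FIFO total faults: 7
--- LRU ---
  step 0: ref 5 -> FAULT, frames=[5,-,-] (faults so far: 1)
  step 1: ref 5 -> HIT, frames=[5,-,-] (faults so far: 1)
  step 2: ref 4 -> FAULT, frames=[5,4,-] (faults so far: 2)
  step 3: ref 7 -> FAULT, frames=[5,4,7] (faults so far: 3)
  step 4: ref 1 -> FAULT, evict 5, frames=[1,4,7] (faults so far: 4)
  step 5: ref 4 -> HIT, frames=[1,4,7] (faults so far: 4)
  step 6: ref 2 -> FAULT, evict 7, frames=[1,4,2] (faults so far: 5)
  step 7: ref 1 -> HIT, frames=[1,4,2] (faults so far: 5)
  step 8: ref 5 -> FAULT, evict 4, frames=[1,5,2] (faults so far: 6)
  step 9: ref 4 -> FAULT, evict 2, frames=[1,5,4] (faults so far: 7)
  step 10: ref 5 -> HIT, frames=[1,5,4] (faults so far: 7)
  LRU total faults: 7
--- Optimal ---
  step 0: ref 5 -> FAULT, frames=[5,-,-] (faults so far: 1)
  step 1: ref 5 -> HIT, frames=[5,-,-] (faults so far: 1)
  step 2: ref 4 -> FAULT, frames=[5,4,-] (faults so far: 2)
  step 3: ref 7 -> FAULT, frames=[5,4,7] (faults so far: 3)
  step 4: ref 1 -> FAULT, evict 7, frames=[5,4,1] (faults so far: 4)
  step 5: ref 4 -> HIT, frames=[5,4,1] (faults so far: 4)
  step 6: ref 2 -> FAULT, evict 4, frames=[5,2,1] (faults so far: 5)
  step 7: ref 1 -> HIT, frames=[5,2,1] (faults so far: 5)
  step 8: ref 5 -> HIT, frames=[5,2,1] (faults so far: 5)
  step 9: ref 4 -> FAULT, evict 1, frames=[5,2,4] (faults so far: 6)
  step 10: ref 5 -> HIT, frames=[5,2,4] (faults so far: 6)
  Optimal total faults: 6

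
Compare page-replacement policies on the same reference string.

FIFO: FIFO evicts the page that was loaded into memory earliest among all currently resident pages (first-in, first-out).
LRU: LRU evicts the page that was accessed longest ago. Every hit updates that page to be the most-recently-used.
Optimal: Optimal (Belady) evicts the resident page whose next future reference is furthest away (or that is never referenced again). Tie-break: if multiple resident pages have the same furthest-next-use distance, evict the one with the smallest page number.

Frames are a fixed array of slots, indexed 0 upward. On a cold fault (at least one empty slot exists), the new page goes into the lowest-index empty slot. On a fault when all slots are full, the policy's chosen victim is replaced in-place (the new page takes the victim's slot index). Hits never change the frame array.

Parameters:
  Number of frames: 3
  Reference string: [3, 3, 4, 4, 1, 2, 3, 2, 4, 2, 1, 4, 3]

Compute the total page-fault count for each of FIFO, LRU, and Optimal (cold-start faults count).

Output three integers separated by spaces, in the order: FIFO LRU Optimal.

--- FIFO ---
  step 0: ref 3 -> FAULT, frames=[3,-,-] (faults so far: 1)
  step 1: ref 3 -> HIT, frames=[3,-,-] (faults so far: 1)
  step 2: ref 4 -> FAULT, frames=[3,4,-] (faults so far: 2)
  step 3: ref 4 -> HIT, frames=[3,4,-] (faults so far: 2)
  step 4: ref 1 -> FAULT, frames=[3,4,1] (faults so far: 3)
  step 5: ref 2 -> FAULT, evict 3, frames=[2,4,1] (faults so far: 4)
  step 6: ref 3 -> FAULT, evict 4, frames=[2,3,1] (faults so far: 5)
  step 7: ref 2 -> HIT, frames=[2,3,1] (faults so far: 5)
  step 8: ref 4 -> FAULT, evict 1, frames=[2,3,4] (faults so far: 6)
  step 9: ref 2 -> HIT, frames=[2,3,4] (faults so far: 6)
  step 10: ref 1 -> FAULT, evict 2, frames=[1,3,4] (faults so far: 7)
  step 11: ref 4 -> HIT, frames=[1,3,4] (faults so far: 7)
  step 12: ref 3 -> HIT, frames=[1,3,4] (faults so far: 7)
  FIFO total faults: 7
--- LRU ---
  step 0: ref 3 -> FAULT, frames=[3,-,-] (faults so far: 1)
  step 1: ref 3 -> HIT, frames=[3,-,-] (faults so far: 1)
  step 2: ref 4 -> FAULT, frames=[3,4,-] (faults so far: 2)
  step 3: ref 4 -> HIT, frames=[3,4,-] (faults so far: 2)
  step 4: ref 1 -> FAULT, frames=[3,4,1] (faults so far: 3)
  step 5: ref 2 -> FAULT, evict 3, frames=[2,4,1] (faults so far: 4)
  step 6: ref 3 -> FAULT, evict 4, frames=[2,3,1] (faults so far: 5)
  step 7: ref 2 -> HIT, frames=[2,3,1] (faults so far: 5)
  step 8: ref 4 -> FAULT, evict 1, frames=[2,3,4] (faults so far: 6)
  step 9: ref 2 -> HIT, frames=[2,3,4] (faults so far: 6)
  step 10: ref 1 -> FAULT, evict 3, frames=[2,1,4] (faults so far: 7)
  step 11: ref 4 -> HIT, frames=[2,1,4] (faults so far: 7)
  step 12: ref 3 -> FAULT, evict 2, frames=[3,1,4] (faults so far: 8)
  LRU total faults: 8
--- Optimal ---
  step 0: ref 3 -> FAULT, frames=[3,-,-] (faults so far: 1)
  step 1: ref 3 -> HIT, frames=[3,-,-] (faults so far: 1)
  step 2: ref 4 -> FAULT, frames=[3,4,-] (faults so far: 2)
  step 3: ref 4 -> HIT, frames=[3,4,-] (faults so far: 2)
  step 4: ref 1 -> FAULT, frames=[3,4,1] (faults so far: 3)
  step 5: ref 2 -> FAULT, evict 1, frames=[3,4,2] (faults so far: 4)
  step 6: ref 3 -> HIT, frames=[3,4,2] (faults so far: 4)
  step 7: ref 2 -> HIT, frames=[3,4,2] (faults so far: 4)
  step 8: ref 4 -> HIT, frames=[3,4,2] (faults so far: 4)
  step 9: ref 2 -> HIT, frames=[3,4,2] (faults so far: 4)
  step 10: ref 1 -> FAULT, evict 2, frames=[3,4,1] (faults so far: 5)
  step 11: ref 4 -> HIT, frames=[3,4,1] (faults so far: 5)
  step 12: ref 3 -> HIT, frames=[3,4,1] (faults so far: 5)
  Optimal total faults: 5

Answer: 7 8 5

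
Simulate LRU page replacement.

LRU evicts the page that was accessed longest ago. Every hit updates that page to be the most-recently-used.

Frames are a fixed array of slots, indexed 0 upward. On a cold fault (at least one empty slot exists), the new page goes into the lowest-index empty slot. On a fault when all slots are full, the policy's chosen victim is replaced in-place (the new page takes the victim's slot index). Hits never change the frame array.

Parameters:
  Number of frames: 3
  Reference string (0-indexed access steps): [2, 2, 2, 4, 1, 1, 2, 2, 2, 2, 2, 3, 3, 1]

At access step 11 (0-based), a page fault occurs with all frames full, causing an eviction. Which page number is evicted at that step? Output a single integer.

Answer: 4

Derivation:
Step 0: ref 2 -> FAULT, frames=[2,-,-]
Step 1: ref 2 -> HIT, frames=[2,-,-]
Step 2: ref 2 -> HIT, frames=[2,-,-]
Step 3: ref 4 -> FAULT, frames=[2,4,-]
Step 4: ref 1 -> FAULT, frames=[2,4,1]
Step 5: ref 1 -> HIT, frames=[2,4,1]
Step 6: ref 2 -> HIT, frames=[2,4,1]
Step 7: ref 2 -> HIT, frames=[2,4,1]
Step 8: ref 2 -> HIT, frames=[2,4,1]
Step 9: ref 2 -> HIT, frames=[2,4,1]
Step 10: ref 2 -> HIT, frames=[2,4,1]
Step 11: ref 3 -> FAULT, evict 4, frames=[2,3,1]
At step 11: evicted page 4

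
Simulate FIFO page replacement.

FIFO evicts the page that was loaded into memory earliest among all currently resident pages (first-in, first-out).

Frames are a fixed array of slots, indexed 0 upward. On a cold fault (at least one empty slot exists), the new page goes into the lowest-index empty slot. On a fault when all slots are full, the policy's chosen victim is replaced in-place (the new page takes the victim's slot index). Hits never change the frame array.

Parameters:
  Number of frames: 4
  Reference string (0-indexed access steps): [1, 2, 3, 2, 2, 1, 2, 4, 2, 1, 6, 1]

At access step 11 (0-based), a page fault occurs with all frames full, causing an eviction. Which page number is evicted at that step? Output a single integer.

Step 0: ref 1 -> FAULT, frames=[1,-,-,-]
Step 1: ref 2 -> FAULT, frames=[1,2,-,-]
Step 2: ref 3 -> FAULT, frames=[1,2,3,-]
Step 3: ref 2 -> HIT, frames=[1,2,3,-]
Step 4: ref 2 -> HIT, frames=[1,2,3,-]
Step 5: ref 1 -> HIT, frames=[1,2,3,-]
Step 6: ref 2 -> HIT, frames=[1,2,3,-]
Step 7: ref 4 -> FAULT, frames=[1,2,3,4]
Step 8: ref 2 -> HIT, frames=[1,2,3,4]
Step 9: ref 1 -> HIT, frames=[1,2,3,4]
Step 10: ref 6 -> FAULT, evict 1, frames=[6,2,3,4]
Step 11: ref 1 -> FAULT, evict 2, frames=[6,1,3,4]
At step 11: evicted page 2

Answer: 2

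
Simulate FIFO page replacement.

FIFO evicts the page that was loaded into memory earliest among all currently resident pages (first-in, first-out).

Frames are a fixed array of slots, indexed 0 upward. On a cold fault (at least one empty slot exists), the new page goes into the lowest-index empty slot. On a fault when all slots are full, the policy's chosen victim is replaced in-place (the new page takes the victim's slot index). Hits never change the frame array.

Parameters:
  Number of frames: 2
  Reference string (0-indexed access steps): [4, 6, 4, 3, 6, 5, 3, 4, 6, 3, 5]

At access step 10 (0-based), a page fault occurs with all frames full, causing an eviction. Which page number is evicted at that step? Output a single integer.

Answer: 6

Derivation:
Step 0: ref 4 -> FAULT, frames=[4,-]
Step 1: ref 6 -> FAULT, frames=[4,6]
Step 2: ref 4 -> HIT, frames=[4,6]
Step 3: ref 3 -> FAULT, evict 4, frames=[3,6]
Step 4: ref 6 -> HIT, frames=[3,6]
Step 5: ref 5 -> FAULT, evict 6, frames=[3,5]
Step 6: ref 3 -> HIT, frames=[3,5]
Step 7: ref 4 -> FAULT, evict 3, frames=[4,5]
Step 8: ref 6 -> FAULT, evict 5, frames=[4,6]
Step 9: ref 3 -> FAULT, evict 4, frames=[3,6]
Step 10: ref 5 -> FAULT, evict 6, frames=[3,5]
At step 10: evicted page 6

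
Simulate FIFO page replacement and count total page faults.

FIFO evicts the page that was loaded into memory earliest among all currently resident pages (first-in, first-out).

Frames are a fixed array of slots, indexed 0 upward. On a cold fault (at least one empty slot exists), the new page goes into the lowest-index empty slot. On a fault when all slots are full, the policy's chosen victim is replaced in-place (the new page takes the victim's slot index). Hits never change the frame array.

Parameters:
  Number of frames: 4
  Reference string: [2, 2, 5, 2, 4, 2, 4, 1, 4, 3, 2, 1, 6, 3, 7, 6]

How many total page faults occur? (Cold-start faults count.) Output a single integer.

Step 0: ref 2 → FAULT, frames=[2,-,-,-]
Step 1: ref 2 → HIT, frames=[2,-,-,-]
Step 2: ref 5 → FAULT, frames=[2,5,-,-]
Step 3: ref 2 → HIT, frames=[2,5,-,-]
Step 4: ref 4 → FAULT, frames=[2,5,4,-]
Step 5: ref 2 → HIT, frames=[2,5,4,-]
Step 6: ref 4 → HIT, frames=[2,5,4,-]
Step 7: ref 1 → FAULT, frames=[2,5,4,1]
Step 8: ref 4 → HIT, frames=[2,5,4,1]
Step 9: ref 3 → FAULT (evict 2), frames=[3,5,4,1]
Step 10: ref 2 → FAULT (evict 5), frames=[3,2,4,1]
Step 11: ref 1 → HIT, frames=[3,2,4,1]
Step 12: ref 6 → FAULT (evict 4), frames=[3,2,6,1]
Step 13: ref 3 → HIT, frames=[3,2,6,1]
Step 14: ref 7 → FAULT (evict 1), frames=[3,2,6,7]
Step 15: ref 6 → HIT, frames=[3,2,6,7]
Total faults: 8

Answer: 8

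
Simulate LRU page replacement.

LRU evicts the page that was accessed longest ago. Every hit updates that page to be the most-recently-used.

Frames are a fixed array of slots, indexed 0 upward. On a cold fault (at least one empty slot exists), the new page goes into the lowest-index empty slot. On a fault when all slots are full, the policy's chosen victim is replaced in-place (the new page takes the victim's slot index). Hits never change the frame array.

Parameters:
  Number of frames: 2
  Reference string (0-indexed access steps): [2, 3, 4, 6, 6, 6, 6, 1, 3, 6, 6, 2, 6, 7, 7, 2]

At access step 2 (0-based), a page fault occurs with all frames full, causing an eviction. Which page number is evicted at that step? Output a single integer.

Answer: 2

Derivation:
Step 0: ref 2 -> FAULT, frames=[2,-]
Step 1: ref 3 -> FAULT, frames=[2,3]
Step 2: ref 4 -> FAULT, evict 2, frames=[4,3]
At step 2: evicted page 2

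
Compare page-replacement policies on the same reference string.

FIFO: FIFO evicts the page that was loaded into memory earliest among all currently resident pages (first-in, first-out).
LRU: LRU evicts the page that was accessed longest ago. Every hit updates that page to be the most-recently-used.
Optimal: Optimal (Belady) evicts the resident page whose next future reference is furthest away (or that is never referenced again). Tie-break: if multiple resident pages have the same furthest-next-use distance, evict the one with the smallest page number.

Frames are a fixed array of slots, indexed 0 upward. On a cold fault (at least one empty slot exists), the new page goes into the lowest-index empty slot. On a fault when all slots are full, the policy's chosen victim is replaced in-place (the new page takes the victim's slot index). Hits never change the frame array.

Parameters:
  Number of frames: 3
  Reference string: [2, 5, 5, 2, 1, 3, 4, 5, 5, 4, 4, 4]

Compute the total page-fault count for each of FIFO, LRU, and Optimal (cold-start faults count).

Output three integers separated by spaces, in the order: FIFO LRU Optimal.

Answer: 6 6 5

Derivation:
--- FIFO ---
  step 0: ref 2 -> FAULT, frames=[2,-,-] (faults so far: 1)
  step 1: ref 5 -> FAULT, frames=[2,5,-] (faults so far: 2)
  step 2: ref 5 -> HIT, frames=[2,5,-] (faults so far: 2)
  step 3: ref 2 -> HIT, frames=[2,5,-] (faults so far: 2)
  step 4: ref 1 -> FAULT, frames=[2,5,1] (faults so far: 3)
  step 5: ref 3 -> FAULT, evict 2, frames=[3,5,1] (faults so far: 4)
  step 6: ref 4 -> FAULT, evict 5, frames=[3,4,1] (faults so far: 5)
  step 7: ref 5 -> FAULT, evict 1, frames=[3,4,5] (faults so far: 6)
  step 8: ref 5 -> HIT, frames=[3,4,5] (faults so far: 6)
  step 9: ref 4 -> HIT, frames=[3,4,5] (faults so far: 6)
  step 10: ref 4 -> HIT, frames=[3,4,5] (faults so far: 6)
  step 11: ref 4 -> HIT, frames=[3,4,5] (faults so far: 6)
  FIFO total faults: 6
--- LRU ---
  step 0: ref 2 -> FAULT, frames=[2,-,-] (faults so far: 1)
  step 1: ref 5 -> FAULT, frames=[2,5,-] (faults so far: 2)
  step 2: ref 5 -> HIT, frames=[2,5,-] (faults so far: 2)
  step 3: ref 2 -> HIT, frames=[2,5,-] (faults so far: 2)
  step 4: ref 1 -> FAULT, frames=[2,5,1] (faults so far: 3)
  step 5: ref 3 -> FAULT, evict 5, frames=[2,3,1] (faults so far: 4)
  step 6: ref 4 -> FAULT, evict 2, frames=[4,3,1] (faults so far: 5)
  step 7: ref 5 -> FAULT, evict 1, frames=[4,3,5] (faults so far: 6)
  step 8: ref 5 -> HIT, frames=[4,3,5] (faults so far: 6)
  step 9: ref 4 -> HIT, frames=[4,3,5] (faults so far: 6)
  step 10: ref 4 -> HIT, frames=[4,3,5] (faults so far: 6)
  step 11: ref 4 -> HIT, frames=[4,3,5] (faults so far: 6)
  LRU total faults: 6
--- Optimal ---
  step 0: ref 2 -> FAULT, frames=[2,-,-] (faults so far: 1)
  step 1: ref 5 -> FAULT, frames=[2,5,-] (faults so far: 2)
  step 2: ref 5 -> HIT, frames=[2,5,-] (faults so far: 2)
  step 3: ref 2 -> HIT, frames=[2,5,-] (faults so far: 2)
  step 4: ref 1 -> FAULT, frames=[2,5,1] (faults so far: 3)
  step 5: ref 3 -> FAULT, evict 1, frames=[2,5,3] (faults so far: 4)
  step 6: ref 4 -> FAULT, evict 2, frames=[4,5,3] (faults so far: 5)
  step 7: ref 5 -> HIT, frames=[4,5,3] (faults so far: 5)
  step 8: ref 5 -> HIT, frames=[4,5,3] (faults so far: 5)
  step 9: ref 4 -> HIT, frames=[4,5,3] (faults so far: 5)
  step 10: ref 4 -> HIT, frames=[4,5,3] (faults so far: 5)
  step 11: ref 4 -> HIT, frames=[4,5,3] (faults so far: 5)
  Optimal total faults: 5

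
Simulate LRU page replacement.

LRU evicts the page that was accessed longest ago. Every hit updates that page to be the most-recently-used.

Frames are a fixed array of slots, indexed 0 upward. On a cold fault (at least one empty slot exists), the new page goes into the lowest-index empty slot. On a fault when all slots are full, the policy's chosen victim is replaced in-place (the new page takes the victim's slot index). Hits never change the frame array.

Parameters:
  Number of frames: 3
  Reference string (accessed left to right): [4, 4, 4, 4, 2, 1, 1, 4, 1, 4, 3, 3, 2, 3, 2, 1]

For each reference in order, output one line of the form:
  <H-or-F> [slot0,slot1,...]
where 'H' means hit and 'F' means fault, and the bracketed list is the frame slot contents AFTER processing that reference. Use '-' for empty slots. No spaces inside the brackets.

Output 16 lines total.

F [4,-,-]
H [4,-,-]
H [4,-,-]
H [4,-,-]
F [4,2,-]
F [4,2,1]
H [4,2,1]
H [4,2,1]
H [4,2,1]
H [4,2,1]
F [4,3,1]
H [4,3,1]
F [4,3,2]
H [4,3,2]
H [4,3,2]
F [1,3,2]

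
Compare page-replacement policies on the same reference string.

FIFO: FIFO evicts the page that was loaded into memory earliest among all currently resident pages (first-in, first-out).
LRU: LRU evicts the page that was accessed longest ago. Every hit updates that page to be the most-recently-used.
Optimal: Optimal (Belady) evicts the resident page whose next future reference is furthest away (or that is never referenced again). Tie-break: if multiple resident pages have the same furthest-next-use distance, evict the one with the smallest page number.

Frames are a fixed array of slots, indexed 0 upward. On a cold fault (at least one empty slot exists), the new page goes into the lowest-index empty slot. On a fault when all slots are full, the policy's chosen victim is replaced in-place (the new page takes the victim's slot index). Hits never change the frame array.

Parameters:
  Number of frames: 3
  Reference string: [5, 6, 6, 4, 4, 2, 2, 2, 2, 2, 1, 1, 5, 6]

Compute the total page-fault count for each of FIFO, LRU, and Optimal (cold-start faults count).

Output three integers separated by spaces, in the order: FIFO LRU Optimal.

--- FIFO ---
  step 0: ref 5 -> FAULT, frames=[5,-,-] (faults so far: 1)
  step 1: ref 6 -> FAULT, frames=[5,6,-] (faults so far: 2)
  step 2: ref 6 -> HIT, frames=[5,6,-] (faults so far: 2)
  step 3: ref 4 -> FAULT, frames=[5,6,4] (faults so far: 3)
  step 4: ref 4 -> HIT, frames=[5,6,4] (faults so far: 3)
  step 5: ref 2 -> FAULT, evict 5, frames=[2,6,4] (faults so far: 4)
  step 6: ref 2 -> HIT, frames=[2,6,4] (faults so far: 4)
  step 7: ref 2 -> HIT, frames=[2,6,4] (faults so far: 4)
  step 8: ref 2 -> HIT, frames=[2,6,4] (faults so far: 4)
  step 9: ref 2 -> HIT, frames=[2,6,4] (faults so far: 4)
  step 10: ref 1 -> FAULT, evict 6, frames=[2,1,4] (faults so far: 5)
  step 11: ref 1 -> HIT, frames=[2,1,4] (faults so far: 5)
  step 12: ref 5 -> FAULT, evict 4, frames=[2,1,5] (faults so far: 6)
  step 13: ref 6 -> FAULT, evict 2, frames=[6,1,5] (faults so far: 7)
  FIFO total faults: 7
--- LRU ---
  step 0: ref 5 -> FAULT, frames=[5,-,-] (faults so far: 1)
  step 1: ref 6 -> FAULT, frames=[5,6,-] (faults so far: 2)
  step 2: ref 6 -> HIT, frames=[5,6,-] (faults so far: 2)
  step 3: ref 4 -> FAULT, frames=[5,6,4] (faults so far: 3)
  step 4: ref 4 -> HIT, frames=[5,6,4] (faults so far: 3)
  step 5: ref 2 -> FAULT, evict 5, frames=[2,6,4] (faults so far: 4)
  step 6: ref 2 -> HIT, frames=[2,6,4] (faults so far: 4)
  step 7: ref 2 -> HIT, frames=[2,6,4] (faults so far: 4)
  step 8: ref 2 -> HIT, frames=[2,6,4] (faults so far: 4)
  step 9: ref 2 -> HIT, frames=[2,6,4] (faults so far: 4)
  step 10: ref 1 -> FAULT, evict 6, frames=[2,1,4] (faults so far: 5)
  step 11: ref 1 -> HIT, frames=[2,1,4] (faults so far: 5)
  step 12: ref 5 -> FAULT, evict 4, frames=[2,1,5] (faults so far: 6)
  step 13: ref 6 -> FAULT, evict 2, frames=[6,1,5] (faults so far: 7)
  LRU total faults: 7
--- Optimal ---
  step 0: ref 5 -> FAULT, frames=[5,-,-] (faults so far: 1)
  step 1: ref 6 -> FAULT, frames=[5,6,-] (faults so far: 2)
  step 2: ref 6 -> HIT, frames=[5,6,-] (faults so far: 2)
  step 3: ref 4 -> FAULT, frames=[5,6,4] (faults so far: 3)
  step 4: ref 4 -> HIT, frames=[5,6,4] (faults so far: 3)
  step 5: ref 2 -> FAULT, evict 4, frames=[5,6,2] (faults so far: 4)
  step 6: ref 2 -> HIT, frames=[5,6,2] (faults so far: 4)
  step 7: ref 2 -> HIT, frames=[5,6,2] (faults so far: 4)
  step 8: ref 2 -> HIT, frames=[5,6,2] (faults so far: 4)
  step 9: ref 2 -> HIT, frames=[5,6,2] (faults so far: 4)
  step 10: ref 1 -> FAULT, evict 2, frames=[5,6,1] (faults so far: 5)
  step 11: ref 1 -> HIT, frames=[5,6,1] (faults so far: 5)
  step 12: ref 5 -> HIT, frames=[5,6,1] (faults so far: 5)
  step 13: ref 6 -> HIT, frames=[5,6,1] (faults so far: 5)
  Optimal total faults: 5

Answer: 7 7 5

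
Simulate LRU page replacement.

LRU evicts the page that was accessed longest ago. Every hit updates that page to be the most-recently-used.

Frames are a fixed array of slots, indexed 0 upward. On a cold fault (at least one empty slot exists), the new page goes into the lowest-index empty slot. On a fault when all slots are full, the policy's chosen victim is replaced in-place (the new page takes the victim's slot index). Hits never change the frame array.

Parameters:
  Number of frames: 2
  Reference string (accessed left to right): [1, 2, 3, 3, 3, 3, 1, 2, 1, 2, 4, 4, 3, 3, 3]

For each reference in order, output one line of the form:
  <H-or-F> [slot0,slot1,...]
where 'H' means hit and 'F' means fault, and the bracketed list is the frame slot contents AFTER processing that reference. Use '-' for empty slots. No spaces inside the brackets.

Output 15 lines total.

F [1,-]
F [1,2]
F [3,2]
H [3,2]
H [3,2]
H [3,2]
F [3,1]
F [2,1]
H [2,1]
H [2,1]
F [2,4]
H [2,4]
F [3,4]
H [3,4]
H [3,4]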